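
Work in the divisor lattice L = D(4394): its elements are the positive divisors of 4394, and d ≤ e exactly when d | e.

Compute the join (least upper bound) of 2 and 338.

In the divisibility order, the join is the least common multiple: lcm(2, 338) = 338.

338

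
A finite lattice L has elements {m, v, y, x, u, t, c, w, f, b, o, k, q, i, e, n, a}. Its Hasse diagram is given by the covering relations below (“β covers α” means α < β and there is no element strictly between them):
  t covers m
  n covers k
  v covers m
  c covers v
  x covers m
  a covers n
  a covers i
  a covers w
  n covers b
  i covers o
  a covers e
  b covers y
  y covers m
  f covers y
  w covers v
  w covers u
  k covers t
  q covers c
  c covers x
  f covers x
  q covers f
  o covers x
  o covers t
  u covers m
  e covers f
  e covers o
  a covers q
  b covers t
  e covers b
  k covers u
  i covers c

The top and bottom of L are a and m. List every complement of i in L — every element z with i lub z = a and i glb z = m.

u, y

Need z with i ∨ z = a and i ∧ z = m.
Checking each element gives: u, y.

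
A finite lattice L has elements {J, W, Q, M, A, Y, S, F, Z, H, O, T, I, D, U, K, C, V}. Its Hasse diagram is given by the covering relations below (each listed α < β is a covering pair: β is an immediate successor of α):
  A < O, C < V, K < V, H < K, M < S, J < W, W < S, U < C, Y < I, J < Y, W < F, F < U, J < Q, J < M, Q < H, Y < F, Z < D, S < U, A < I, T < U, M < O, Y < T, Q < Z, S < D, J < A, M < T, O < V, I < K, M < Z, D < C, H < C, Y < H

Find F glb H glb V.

Y

Common lower bounds of {F, H, V}: J, Y.
The greatest among these is Y.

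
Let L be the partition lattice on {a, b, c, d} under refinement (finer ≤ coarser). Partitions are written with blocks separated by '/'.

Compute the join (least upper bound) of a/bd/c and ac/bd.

The join of a/bd/c and ac/bd merges any blocks that overlap across the partitions, giving ac/bd.

ac/bd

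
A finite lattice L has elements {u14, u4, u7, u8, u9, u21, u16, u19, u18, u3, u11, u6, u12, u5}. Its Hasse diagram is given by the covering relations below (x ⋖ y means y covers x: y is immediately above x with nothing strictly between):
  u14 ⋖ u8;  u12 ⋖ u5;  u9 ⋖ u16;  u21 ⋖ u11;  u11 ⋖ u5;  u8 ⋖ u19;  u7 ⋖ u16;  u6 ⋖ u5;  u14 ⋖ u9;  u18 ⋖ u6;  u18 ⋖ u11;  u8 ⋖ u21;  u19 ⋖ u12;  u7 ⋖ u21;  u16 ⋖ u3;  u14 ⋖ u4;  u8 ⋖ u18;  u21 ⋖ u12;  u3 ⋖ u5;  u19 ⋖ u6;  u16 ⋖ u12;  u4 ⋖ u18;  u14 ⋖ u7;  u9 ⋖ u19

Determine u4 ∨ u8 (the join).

u18

Common upper bounds of {u4, u8}: u11, u18, u5, u6.
The least among these is u18.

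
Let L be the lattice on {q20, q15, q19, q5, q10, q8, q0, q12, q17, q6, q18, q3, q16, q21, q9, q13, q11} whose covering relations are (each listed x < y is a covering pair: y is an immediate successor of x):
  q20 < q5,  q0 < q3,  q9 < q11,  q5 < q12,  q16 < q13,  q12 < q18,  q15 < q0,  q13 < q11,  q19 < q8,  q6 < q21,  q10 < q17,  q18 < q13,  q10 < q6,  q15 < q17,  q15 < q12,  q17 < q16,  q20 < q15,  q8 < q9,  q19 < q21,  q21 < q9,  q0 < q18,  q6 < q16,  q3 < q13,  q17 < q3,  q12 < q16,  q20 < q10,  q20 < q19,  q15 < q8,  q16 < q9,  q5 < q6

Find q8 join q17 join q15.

q9

Common upper bounds of {q8, q17, q15}: q11, q9.
The least among these is q9.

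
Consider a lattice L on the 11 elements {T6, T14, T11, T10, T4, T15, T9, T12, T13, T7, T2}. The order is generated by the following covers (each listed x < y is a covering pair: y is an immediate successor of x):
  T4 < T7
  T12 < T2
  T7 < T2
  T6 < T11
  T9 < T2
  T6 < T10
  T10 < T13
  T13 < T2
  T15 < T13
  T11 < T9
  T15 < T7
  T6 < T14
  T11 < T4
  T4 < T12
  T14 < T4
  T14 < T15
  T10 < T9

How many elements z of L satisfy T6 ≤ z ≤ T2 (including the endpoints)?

The interval [T6, T2] = {T10, T11, T12, T13, T14, T15, T2, T4, T6, T7, T9}, which has 11 elements.

11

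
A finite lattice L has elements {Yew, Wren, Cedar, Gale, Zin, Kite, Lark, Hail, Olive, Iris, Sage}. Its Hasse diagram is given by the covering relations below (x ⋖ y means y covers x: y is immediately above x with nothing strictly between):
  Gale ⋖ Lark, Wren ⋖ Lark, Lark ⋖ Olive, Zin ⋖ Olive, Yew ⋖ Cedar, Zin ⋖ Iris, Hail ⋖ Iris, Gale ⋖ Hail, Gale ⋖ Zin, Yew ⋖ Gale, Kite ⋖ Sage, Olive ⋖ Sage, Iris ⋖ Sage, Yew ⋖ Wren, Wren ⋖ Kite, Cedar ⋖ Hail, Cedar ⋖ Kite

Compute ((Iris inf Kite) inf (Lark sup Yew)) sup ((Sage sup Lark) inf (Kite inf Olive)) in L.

Wren

Iris ∧ Kite = Cedar
Lark ∨ Yew = Lark
Cedar ∧ Lark = Yew
Sage ∨ Lark = Sage
Kite ∧ Olive = Wren
Sage ∧ Wren = Wren
Yew ∨ Wren = Wren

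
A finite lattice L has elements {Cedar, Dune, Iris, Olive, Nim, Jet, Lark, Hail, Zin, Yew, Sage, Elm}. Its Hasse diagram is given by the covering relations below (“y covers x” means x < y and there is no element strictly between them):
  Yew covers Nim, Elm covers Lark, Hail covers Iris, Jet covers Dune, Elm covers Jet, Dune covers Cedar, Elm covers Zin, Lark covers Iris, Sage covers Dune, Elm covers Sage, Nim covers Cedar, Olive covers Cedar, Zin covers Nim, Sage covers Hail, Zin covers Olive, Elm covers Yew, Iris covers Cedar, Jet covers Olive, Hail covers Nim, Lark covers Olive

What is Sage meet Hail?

Hail

Common lower bounds of {Sage, Hail}: Cedar, Hail, Iris, Nim.
The greatest among these is Hail.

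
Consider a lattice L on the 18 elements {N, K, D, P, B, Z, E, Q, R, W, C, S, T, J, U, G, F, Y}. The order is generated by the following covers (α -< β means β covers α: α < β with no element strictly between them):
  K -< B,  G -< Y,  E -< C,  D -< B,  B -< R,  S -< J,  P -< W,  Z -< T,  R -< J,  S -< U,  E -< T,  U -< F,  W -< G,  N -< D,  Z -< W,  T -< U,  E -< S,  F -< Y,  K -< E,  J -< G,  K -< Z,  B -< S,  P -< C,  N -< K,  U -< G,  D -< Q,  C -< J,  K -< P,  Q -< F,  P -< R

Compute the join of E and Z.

T

Common upper bounds of {E, Z}: F, G, T, U, Y.
The least among these is T.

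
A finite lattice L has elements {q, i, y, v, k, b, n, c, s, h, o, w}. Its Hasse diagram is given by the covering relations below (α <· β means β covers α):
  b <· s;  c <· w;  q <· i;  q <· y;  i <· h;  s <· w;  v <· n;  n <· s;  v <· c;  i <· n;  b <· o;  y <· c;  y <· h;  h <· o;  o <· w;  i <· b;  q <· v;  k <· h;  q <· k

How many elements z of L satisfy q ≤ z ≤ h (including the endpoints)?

5

The interval [q, h] = {h, i, k, q, y}, which has 5 elements.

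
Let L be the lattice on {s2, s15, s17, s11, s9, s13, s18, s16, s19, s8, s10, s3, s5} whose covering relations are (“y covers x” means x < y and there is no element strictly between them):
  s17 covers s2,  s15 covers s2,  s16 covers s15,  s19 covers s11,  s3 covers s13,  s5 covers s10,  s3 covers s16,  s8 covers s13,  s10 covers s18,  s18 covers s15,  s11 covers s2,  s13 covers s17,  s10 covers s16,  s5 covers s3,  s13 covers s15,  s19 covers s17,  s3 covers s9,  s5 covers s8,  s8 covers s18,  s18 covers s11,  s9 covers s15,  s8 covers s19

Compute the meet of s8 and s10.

s18

Common lower bounds of {s8, s10}: s11, s15, s18, s2.
The greatest among these is s18.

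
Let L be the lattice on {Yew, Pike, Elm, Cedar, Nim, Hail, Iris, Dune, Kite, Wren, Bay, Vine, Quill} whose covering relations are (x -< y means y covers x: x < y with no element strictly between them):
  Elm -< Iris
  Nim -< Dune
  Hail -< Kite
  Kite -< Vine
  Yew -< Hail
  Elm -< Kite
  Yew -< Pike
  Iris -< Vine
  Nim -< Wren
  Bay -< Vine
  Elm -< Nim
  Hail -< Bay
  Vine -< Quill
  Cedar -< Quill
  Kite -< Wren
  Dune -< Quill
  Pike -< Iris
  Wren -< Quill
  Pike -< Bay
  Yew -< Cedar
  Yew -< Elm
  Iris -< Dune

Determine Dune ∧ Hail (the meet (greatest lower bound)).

Common lower bounds of {Dune, Hail}: Yew.
The greatest among these is Yew.

Yew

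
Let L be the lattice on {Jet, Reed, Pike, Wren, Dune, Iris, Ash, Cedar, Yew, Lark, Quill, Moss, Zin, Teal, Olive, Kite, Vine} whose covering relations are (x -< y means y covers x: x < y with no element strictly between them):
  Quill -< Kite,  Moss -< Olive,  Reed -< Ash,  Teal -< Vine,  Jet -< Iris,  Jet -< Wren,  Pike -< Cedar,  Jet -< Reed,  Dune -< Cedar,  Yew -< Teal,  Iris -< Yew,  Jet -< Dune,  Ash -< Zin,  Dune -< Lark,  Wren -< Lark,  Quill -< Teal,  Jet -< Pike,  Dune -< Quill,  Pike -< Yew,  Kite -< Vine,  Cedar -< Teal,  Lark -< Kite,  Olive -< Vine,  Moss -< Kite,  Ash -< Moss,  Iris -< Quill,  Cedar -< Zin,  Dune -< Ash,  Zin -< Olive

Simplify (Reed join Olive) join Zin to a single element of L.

Reed ∨ Olive = Olive
Olive ∨ Zin = Olive

Olive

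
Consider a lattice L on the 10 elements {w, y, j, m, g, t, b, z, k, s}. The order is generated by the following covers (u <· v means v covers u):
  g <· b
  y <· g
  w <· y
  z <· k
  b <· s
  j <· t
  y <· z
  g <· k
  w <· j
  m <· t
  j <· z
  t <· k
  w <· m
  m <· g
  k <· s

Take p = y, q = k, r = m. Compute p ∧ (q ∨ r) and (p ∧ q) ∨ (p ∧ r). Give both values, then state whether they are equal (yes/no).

y; y; yes

q ∨ r = k, so p ∧ (q ∨ r) = y ∧ k = y.
p ∧ q = y and p ∧ r = w, so (p ∧ q) ∨ (p ∧ r) = y ∨ w = y.
Equal: yes.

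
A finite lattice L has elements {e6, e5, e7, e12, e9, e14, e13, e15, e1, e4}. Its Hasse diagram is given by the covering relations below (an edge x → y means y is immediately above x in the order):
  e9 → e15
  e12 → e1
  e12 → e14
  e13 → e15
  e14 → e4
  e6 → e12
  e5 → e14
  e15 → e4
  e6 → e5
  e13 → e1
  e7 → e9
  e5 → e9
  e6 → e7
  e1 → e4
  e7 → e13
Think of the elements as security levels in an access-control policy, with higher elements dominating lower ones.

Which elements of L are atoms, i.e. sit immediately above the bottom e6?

e12, e5, e7

The atoms are exactly the elements that cover e6: e12, e5, e7.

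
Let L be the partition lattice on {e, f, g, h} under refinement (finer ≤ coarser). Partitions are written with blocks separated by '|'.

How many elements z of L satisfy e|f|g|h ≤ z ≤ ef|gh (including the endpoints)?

The interval [e|f|g|h, ef|gh] = {ef|gh, ef|g|h, e|f|gh, e|f|g|h}, which has 4 elements.

4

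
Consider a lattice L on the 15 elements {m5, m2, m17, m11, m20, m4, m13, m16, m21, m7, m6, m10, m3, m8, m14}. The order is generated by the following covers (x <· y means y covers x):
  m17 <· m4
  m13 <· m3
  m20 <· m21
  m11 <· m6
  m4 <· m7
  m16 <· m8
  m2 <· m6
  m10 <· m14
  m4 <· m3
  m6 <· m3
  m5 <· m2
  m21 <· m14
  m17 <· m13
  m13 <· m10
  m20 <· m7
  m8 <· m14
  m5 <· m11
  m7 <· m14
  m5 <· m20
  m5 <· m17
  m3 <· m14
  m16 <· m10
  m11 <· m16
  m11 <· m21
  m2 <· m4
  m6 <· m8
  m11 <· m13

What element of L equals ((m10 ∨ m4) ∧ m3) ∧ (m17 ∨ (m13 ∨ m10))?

m10 ∨ m4 = m14
m14 ∧ m3 = m3
m13 ∨ m10 = m10
m17 ∨ m10 = m10
m3 ∧ m10 = m13

m13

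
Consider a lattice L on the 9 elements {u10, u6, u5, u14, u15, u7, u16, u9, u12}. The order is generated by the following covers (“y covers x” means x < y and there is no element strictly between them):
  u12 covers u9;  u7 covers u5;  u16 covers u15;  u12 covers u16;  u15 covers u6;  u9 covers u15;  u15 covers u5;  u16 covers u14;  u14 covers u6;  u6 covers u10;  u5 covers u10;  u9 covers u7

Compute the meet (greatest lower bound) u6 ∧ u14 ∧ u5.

u10

Common lower bounds of {u6, u14, u5}: u10.
The greatest among these is u10.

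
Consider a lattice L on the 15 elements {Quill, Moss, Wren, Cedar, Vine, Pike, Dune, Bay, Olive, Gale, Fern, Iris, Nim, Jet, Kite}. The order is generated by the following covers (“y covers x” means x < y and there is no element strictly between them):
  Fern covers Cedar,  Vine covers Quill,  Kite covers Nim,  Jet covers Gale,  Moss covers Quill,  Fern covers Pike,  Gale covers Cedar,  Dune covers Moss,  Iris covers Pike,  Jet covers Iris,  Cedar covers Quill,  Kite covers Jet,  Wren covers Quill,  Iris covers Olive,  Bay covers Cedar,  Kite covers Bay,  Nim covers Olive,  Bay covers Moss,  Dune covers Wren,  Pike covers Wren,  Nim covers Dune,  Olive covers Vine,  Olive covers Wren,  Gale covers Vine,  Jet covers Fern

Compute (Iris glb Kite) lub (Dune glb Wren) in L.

Iris ∧ Kite = Iris
Dune ∧ Wren = Wren
Iris ∨ Wren = Iris

Iris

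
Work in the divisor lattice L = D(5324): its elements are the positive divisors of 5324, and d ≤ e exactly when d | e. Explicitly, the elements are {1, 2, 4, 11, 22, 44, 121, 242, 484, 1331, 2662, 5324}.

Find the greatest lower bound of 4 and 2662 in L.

In the divisibility order, the meet is the greatest common divisor: gcd(4, 2662) = 2.

2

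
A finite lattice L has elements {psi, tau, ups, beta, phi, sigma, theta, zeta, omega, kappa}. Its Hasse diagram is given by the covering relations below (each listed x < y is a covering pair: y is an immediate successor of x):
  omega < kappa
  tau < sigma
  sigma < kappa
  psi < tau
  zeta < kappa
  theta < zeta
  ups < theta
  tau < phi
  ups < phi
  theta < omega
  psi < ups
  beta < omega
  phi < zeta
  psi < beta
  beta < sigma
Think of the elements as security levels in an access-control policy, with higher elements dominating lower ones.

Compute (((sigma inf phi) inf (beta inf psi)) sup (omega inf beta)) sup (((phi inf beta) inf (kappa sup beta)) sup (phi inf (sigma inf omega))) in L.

beta

sigma ∧ phi = tau
beta ∧ psi = psi
tau ∧ psi = psi
omega ∧ beta = beta
psi ∨ beta = beta
phi ∧ beta = psi
kappa ∨ beta = kappa
psi ∧ kappa = psi
sigma ∧ omega = beta
phi ∧ beta = psi
psi ∨ psi = psi
beta ∨ psi = beta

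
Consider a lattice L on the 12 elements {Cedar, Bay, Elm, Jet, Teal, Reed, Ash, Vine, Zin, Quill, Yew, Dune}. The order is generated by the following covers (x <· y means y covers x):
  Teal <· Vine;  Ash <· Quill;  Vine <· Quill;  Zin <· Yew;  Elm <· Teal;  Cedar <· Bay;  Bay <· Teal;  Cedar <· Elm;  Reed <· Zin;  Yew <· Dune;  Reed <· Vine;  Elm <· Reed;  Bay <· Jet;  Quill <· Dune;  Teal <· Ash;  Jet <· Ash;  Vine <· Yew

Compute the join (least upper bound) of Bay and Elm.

Teal

Common upper bounds of {Bay, Elm}: Ash, Dune, Quill, Teal, Vine, Yew.
The least among these is Teal.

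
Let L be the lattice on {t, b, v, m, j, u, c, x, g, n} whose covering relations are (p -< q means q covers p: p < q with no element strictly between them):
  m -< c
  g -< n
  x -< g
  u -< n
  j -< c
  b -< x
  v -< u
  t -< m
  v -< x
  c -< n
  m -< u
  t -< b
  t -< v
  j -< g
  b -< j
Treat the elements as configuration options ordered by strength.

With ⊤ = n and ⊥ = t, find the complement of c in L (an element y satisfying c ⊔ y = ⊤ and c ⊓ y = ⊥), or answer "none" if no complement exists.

Need y with c ∨ y = n and c ∧ y = t.
Checking each element gives: v.

v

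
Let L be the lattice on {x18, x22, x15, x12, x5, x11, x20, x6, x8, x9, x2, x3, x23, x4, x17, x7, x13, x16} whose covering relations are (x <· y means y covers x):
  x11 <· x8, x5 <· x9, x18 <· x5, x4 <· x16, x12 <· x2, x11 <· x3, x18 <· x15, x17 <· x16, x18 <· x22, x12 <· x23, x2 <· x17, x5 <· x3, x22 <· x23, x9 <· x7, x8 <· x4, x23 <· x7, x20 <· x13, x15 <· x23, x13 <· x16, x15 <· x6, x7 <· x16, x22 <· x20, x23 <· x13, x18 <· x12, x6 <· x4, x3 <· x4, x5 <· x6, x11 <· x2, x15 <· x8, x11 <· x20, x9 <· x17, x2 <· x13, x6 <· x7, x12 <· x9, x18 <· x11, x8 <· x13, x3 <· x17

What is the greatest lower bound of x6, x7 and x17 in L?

Common lower bounds of {x6, x7, x17}: x18, x5.
The greatest among these is x5.

x5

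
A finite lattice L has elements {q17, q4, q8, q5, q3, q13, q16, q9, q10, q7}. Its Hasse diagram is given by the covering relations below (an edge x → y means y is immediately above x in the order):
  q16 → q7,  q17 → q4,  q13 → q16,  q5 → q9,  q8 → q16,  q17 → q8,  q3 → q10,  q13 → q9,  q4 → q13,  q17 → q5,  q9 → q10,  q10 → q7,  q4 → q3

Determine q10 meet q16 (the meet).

q13

Common lower bounds of {q10, q16}: q13, q17, q4.
The greatest among these is q13.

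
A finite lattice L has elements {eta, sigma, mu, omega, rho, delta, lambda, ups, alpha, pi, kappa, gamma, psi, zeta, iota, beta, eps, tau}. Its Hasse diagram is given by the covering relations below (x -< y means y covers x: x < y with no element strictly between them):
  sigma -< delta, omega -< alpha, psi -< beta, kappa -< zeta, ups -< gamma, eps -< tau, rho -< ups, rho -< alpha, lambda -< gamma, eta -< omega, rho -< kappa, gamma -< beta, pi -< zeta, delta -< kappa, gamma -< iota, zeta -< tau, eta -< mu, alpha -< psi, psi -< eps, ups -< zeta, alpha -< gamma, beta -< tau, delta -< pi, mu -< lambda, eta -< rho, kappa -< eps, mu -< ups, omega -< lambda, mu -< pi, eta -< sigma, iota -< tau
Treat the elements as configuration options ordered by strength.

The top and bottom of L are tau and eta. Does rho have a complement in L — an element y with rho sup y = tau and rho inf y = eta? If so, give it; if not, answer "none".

For every candidate y, either rho ∨ y ≠ tau or rho ∧ y ≠ eta; no complement exists.

none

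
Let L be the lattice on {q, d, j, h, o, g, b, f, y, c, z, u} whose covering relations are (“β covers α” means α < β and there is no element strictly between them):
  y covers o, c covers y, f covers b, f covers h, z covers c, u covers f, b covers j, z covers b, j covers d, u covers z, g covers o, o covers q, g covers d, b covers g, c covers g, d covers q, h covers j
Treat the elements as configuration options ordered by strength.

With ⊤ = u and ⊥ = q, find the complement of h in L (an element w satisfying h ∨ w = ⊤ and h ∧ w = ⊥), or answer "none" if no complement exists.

y

Need w with h ∨ w = u and h ∧ w = q.
Checking each element gives: y.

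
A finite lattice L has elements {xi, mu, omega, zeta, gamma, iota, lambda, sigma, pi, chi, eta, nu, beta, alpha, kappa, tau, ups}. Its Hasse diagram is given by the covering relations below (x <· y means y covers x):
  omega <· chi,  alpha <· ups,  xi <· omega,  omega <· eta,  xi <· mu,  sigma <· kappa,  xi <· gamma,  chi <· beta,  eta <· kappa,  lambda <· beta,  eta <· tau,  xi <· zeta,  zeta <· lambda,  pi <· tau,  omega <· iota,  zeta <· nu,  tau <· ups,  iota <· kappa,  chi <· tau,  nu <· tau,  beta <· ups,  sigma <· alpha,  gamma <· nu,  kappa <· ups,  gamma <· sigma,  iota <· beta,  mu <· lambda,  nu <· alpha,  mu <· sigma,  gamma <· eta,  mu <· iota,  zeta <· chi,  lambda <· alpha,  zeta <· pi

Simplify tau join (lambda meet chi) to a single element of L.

lambda ∧ chi = zeta
tau ∨ zeta = tau

tau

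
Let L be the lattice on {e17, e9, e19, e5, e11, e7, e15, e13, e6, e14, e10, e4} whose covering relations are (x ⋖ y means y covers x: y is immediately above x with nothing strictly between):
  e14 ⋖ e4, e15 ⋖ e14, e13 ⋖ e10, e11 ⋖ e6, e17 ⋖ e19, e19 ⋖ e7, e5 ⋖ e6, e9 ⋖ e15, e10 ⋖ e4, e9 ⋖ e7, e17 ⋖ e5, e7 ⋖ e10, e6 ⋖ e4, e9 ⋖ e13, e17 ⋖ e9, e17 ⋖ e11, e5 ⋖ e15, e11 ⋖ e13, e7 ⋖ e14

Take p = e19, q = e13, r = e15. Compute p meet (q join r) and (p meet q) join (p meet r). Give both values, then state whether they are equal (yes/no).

q join r = e4, so p meet (q join r) = e19 meet e4 = e19.
p meet q = e17 and p meet r = e17, so (p meet q) join (p meet r) = e17 join e17 = e17.
Equal: no.

e19; e17; no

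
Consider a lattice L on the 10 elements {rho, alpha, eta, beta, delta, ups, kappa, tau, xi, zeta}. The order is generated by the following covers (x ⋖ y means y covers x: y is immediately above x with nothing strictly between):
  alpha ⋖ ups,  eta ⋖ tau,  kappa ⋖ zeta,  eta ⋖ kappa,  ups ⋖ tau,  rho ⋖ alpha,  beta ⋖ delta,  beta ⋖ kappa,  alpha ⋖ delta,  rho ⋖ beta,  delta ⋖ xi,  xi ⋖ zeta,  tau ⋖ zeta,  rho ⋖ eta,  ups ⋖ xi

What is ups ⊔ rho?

ups

Common upper bounds of {ups, rho}: tau, ups, xi, zeta.
The least among these is ups.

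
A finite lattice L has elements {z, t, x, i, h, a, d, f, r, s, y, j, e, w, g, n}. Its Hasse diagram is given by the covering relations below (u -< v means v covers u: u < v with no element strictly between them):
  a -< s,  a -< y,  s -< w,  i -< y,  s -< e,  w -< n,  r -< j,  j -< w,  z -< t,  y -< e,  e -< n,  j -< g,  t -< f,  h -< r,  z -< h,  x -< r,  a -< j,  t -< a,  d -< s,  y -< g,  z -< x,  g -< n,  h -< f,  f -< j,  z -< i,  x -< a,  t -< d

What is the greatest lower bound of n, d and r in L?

Common lower bounds of {n, d, r}: z.
The greatest among these is z.

z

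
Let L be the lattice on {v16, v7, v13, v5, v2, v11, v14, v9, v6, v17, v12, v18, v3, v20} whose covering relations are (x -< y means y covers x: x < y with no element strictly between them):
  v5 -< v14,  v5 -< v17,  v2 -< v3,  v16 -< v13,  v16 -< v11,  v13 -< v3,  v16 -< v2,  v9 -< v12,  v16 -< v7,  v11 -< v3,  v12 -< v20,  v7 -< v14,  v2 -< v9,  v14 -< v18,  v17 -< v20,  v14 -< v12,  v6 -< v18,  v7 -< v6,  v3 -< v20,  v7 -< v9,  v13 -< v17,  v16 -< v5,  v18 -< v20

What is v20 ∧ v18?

Common lower bounds of {v20, v18}: v14, v16, v18, v5, v6, v7.
The greatest among these is v18.

v18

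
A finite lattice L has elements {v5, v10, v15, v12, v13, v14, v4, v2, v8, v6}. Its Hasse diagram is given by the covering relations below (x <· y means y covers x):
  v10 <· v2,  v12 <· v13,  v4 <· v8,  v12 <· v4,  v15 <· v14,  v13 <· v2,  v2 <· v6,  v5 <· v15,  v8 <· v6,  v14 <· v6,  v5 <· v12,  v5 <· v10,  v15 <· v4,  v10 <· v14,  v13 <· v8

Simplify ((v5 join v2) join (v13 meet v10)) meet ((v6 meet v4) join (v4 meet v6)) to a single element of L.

v5 ∨ v2 = v2
v13 ∧ v10 = v5
v2 ∨ v5 = v2
v6 ∧ v4 = v4
v4 ∧ v6 = v4
v4 ∨ v4 = v4
v2 ∧ v4 = v12

v12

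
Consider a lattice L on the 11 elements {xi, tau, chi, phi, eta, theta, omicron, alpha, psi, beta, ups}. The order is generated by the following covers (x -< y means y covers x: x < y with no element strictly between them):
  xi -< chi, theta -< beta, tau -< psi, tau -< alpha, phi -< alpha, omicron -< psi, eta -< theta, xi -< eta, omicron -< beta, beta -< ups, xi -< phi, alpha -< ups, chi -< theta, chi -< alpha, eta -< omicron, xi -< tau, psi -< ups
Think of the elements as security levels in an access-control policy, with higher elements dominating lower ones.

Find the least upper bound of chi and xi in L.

chi

Common upper bounds of {chi, xi}: alpha, beta, chi, theta, ups.
The least among these is chi.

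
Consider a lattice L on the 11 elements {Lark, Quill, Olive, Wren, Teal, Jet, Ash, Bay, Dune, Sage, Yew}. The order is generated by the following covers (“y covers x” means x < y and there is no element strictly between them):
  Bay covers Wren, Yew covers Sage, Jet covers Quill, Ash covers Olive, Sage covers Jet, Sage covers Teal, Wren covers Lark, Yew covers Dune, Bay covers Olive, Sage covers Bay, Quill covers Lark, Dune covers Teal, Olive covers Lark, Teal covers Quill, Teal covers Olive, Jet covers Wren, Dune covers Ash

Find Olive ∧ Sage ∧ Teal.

Common lower bounds of {Olive, Sage, Teal}: Lark, Olive.
The greatest among these is Olive.

Olive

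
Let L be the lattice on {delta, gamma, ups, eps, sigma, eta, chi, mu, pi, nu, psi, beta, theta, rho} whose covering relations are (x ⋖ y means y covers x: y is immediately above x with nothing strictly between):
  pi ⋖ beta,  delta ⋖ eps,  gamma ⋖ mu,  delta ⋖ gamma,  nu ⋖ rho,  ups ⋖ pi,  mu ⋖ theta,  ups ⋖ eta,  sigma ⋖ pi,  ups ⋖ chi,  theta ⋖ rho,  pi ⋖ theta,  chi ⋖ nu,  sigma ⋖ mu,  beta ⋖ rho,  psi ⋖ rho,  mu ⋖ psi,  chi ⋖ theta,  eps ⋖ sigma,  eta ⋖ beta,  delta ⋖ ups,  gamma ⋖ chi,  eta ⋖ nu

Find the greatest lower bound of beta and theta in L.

pi

Common lower bounds of {beta, theta}: delta, eps, pi, sigma, ups.
The greatest among these is pi.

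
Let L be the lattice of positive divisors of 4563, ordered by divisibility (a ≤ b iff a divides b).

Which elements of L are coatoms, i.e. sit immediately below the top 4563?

1521, 351

The coatoms are exactly the elements covered by 4563: 1521, 351.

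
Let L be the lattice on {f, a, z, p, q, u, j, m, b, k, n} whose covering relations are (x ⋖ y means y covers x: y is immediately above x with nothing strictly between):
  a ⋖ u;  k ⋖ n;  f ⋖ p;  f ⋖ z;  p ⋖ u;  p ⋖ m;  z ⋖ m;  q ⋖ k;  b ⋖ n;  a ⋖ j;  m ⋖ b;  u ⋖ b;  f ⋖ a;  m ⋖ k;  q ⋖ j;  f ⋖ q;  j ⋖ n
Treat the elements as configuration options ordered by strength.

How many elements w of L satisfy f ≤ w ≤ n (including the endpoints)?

11

The interval [f, n] = {a, b, f, j, k, m, n, p, q, u, z}, which has 11 elements.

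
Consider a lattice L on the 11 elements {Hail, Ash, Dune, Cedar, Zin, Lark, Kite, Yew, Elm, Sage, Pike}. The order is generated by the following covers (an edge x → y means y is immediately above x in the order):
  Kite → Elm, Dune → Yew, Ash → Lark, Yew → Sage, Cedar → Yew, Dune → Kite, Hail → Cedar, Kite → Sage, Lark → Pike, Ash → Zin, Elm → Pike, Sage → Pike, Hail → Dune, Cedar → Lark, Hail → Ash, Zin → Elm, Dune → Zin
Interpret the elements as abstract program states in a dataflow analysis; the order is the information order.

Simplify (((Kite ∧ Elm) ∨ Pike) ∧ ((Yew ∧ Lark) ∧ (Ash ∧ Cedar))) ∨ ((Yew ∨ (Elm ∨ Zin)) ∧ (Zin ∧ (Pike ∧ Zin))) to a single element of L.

Zin

Kite ∧ Elm = Kite
Kite ∨ Pike = Pike
Yew ∧ Lark = Cedar
Ash ∧ Cedar = Hail
Cedar ∧ Hail = Hail
Pike ∧ Hail = Hail
Elm ∨ Zin = Elm
Yew ∨ Elm = Pike
Pike ∧ Zin = Zin
Zin ∧ Zin = Zin
Pike ∧ Zin = Zin
Hail ∨ Zin = Zin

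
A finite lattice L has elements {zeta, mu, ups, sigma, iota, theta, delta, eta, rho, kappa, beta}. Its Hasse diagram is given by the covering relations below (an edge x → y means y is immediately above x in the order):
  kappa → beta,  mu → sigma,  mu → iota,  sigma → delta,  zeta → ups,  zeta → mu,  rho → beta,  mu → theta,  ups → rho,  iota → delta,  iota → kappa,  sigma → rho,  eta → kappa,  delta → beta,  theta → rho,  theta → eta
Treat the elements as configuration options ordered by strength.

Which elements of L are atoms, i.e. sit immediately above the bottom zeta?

The atoms are exactly the elements that cover zeta: mu, ups.

mu, ups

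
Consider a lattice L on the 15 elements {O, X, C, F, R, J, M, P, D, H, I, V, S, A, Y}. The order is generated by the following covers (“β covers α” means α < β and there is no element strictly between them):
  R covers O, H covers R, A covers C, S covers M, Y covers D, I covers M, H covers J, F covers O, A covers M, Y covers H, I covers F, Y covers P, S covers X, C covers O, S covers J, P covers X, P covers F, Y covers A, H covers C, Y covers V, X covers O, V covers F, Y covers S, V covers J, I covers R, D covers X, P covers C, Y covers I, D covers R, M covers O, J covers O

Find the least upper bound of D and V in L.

Common upper bounds of {D, V}: Y.
The least among these is Y.

Y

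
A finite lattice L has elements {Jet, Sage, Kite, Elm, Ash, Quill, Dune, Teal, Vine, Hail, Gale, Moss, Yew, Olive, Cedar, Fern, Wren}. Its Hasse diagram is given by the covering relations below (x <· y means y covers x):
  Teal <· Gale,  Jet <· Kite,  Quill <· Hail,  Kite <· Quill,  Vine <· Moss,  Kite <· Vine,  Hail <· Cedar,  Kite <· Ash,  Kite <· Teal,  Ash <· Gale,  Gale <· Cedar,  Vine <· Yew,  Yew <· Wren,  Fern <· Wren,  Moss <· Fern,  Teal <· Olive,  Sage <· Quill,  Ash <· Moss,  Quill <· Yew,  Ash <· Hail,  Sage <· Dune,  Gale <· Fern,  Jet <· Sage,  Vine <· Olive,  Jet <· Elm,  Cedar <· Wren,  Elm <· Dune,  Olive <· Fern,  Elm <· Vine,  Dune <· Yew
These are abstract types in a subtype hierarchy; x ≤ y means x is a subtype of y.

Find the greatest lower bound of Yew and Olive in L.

Vine

Common lower bounds of {Yew, Olive}: Elm, Jet, Kite, Vine.
The greatest among these is Vine.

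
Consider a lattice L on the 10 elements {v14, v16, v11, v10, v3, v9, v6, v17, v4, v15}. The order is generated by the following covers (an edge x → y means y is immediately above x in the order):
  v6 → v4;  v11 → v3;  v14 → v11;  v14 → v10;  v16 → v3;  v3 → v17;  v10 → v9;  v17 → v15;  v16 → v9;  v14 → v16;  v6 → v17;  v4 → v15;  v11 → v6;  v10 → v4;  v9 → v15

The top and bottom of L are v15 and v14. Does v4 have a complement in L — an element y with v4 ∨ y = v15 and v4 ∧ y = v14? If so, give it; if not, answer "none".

v16

Need y with v4 ∨ y = v15 and v4 ∧ y = v14.
Checking each element gives: v16.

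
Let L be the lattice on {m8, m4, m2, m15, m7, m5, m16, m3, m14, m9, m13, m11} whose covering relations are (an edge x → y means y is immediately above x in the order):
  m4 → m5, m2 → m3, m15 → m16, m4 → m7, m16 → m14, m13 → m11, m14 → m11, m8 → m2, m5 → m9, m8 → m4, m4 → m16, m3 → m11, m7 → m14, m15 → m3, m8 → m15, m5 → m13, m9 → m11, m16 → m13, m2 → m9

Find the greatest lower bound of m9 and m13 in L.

m5

Common lower bounds of {m9, m13}: m4, m5, m8.
The greatest among these is m5.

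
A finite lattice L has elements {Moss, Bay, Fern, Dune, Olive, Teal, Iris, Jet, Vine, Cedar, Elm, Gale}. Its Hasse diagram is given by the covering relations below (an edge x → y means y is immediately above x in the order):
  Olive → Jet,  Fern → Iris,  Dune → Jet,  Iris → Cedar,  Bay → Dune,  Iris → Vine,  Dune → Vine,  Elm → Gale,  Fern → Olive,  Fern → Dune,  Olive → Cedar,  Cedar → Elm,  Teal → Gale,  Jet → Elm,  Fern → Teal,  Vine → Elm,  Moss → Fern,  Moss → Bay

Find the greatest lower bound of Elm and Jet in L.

Common lower bounds of {Elm, Jet}: Bay, Dune, Fern, Jet, Moss, Olive.
The greatest among these is Jet.

Jet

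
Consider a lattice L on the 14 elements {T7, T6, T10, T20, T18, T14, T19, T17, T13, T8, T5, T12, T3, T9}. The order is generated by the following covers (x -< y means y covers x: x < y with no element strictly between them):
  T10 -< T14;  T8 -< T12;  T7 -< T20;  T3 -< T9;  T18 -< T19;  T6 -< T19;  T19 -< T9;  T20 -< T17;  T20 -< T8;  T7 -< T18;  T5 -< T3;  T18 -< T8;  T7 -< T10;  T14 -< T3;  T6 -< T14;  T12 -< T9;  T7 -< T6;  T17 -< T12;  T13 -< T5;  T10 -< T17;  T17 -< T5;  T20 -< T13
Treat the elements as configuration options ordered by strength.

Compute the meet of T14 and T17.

T10

Common lower bounds of {T14, T17}: T10, T7.
The greatest among these is T10.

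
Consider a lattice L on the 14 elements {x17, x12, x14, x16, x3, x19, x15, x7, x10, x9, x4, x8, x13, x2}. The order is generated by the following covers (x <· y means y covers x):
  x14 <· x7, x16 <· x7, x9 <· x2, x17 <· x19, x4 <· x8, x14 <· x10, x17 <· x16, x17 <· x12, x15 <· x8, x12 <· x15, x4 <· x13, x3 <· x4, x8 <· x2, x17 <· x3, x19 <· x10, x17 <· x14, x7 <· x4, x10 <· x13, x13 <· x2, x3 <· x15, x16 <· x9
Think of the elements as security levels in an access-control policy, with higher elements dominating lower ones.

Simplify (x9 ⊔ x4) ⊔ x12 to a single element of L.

x2

x9 ∨ x4 = x2
x2 ∨ x12 = x2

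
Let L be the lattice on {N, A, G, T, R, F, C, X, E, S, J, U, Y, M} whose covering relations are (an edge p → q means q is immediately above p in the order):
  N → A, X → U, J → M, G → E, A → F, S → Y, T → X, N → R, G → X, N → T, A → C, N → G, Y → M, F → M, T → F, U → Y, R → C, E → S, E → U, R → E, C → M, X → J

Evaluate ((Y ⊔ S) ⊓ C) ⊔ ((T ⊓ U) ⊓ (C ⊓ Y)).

R

Y ∨ S = Y
Y ∧ C = R
T ∧ U = T
C ∧ Y = R
T ∧ R = N
R ∨ N = R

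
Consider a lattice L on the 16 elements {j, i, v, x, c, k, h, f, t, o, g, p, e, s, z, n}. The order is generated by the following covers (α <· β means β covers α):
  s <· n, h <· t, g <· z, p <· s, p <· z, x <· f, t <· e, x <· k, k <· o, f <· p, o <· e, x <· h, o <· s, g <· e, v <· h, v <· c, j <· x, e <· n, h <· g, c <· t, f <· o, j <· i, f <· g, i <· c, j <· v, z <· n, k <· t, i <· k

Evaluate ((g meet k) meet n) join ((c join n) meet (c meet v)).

g ∧ k = x
x ∧ n = x
c ∨ n = n
c ∧ v = v
n ∧ v = v
x ∨ v = h

h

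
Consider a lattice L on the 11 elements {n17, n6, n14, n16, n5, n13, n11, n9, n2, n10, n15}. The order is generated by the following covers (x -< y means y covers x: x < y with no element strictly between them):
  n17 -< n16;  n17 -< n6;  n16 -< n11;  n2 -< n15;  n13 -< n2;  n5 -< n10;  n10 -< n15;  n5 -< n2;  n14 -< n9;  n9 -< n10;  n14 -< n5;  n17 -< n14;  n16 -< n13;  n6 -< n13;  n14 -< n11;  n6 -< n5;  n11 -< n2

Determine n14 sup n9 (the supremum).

n9

Common upper bounds of {n14, n9}: n10, n15, n9.
The least among these is n9.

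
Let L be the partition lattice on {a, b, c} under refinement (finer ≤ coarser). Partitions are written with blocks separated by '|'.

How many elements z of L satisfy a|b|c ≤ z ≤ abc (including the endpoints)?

The interval [a|b|c, abc] = {abc, ab|c, ac|b, a|bc, a|b|c}, which has 5 elements.

5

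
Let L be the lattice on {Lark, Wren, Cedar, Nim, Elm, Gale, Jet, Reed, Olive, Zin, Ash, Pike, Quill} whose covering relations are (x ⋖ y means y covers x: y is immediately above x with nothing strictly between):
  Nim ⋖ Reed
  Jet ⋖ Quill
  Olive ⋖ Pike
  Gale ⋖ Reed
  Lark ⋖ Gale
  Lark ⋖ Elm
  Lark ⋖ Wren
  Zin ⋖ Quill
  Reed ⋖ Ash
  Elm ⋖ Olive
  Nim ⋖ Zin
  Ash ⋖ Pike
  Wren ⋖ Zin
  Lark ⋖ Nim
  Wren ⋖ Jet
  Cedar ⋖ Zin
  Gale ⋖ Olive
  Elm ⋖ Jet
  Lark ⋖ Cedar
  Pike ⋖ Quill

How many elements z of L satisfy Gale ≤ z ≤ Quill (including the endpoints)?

6

The interval [Gale, Quill] = {Ash, Gale, Olive, Pike, Quill, Reed}, which has 6 elements.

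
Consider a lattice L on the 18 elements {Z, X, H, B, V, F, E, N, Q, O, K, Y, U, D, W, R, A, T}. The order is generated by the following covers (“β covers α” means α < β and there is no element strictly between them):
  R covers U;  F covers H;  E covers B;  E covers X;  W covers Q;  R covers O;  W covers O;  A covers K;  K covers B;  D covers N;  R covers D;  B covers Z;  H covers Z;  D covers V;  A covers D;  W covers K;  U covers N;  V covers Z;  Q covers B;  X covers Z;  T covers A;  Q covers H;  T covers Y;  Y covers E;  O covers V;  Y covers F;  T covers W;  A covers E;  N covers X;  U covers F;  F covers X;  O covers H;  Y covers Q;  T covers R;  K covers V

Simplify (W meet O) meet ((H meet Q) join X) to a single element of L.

W ∧ O = O
H ∧ Q = H
H ∨ X = F
O ∧ F = H

H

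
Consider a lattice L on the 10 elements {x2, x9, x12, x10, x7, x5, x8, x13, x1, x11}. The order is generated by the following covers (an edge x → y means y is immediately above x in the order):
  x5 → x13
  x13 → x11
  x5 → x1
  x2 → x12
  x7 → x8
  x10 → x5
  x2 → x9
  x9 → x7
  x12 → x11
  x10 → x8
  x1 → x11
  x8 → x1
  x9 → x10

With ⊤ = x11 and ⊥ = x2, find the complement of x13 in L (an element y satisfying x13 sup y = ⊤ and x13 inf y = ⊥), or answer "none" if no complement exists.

x12

Need y with x13 ∨ y = x11 and x13 ∧ y = x2.
Checking each element gives: x12.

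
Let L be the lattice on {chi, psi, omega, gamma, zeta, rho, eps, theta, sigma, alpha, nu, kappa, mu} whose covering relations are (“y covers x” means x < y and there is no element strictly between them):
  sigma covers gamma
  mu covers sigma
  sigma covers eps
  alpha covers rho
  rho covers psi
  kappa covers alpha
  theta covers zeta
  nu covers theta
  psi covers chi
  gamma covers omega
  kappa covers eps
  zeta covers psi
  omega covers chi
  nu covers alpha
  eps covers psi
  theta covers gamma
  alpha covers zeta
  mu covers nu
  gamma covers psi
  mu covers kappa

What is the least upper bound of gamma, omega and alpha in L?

nu

Common upper bounds of {gamma, omega, alpha}: mu, nu.
The least among these is nu.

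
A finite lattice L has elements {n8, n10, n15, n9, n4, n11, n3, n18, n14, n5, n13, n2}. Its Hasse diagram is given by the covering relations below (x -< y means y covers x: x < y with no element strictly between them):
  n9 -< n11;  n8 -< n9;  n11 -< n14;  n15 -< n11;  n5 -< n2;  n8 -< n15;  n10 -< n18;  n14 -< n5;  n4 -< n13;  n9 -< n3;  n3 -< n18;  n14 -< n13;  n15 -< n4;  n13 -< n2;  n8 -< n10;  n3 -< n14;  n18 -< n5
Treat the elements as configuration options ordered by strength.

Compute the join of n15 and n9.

n11

Common upper bounds of {n15, n9}: n11, n13, n14, n2, n5.
The least among these is n11.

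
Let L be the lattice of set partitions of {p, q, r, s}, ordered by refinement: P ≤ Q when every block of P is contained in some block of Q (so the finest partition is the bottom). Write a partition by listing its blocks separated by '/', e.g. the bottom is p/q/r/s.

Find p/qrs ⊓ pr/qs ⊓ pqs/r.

p/qs/r

Common lower bounds of {p/qrs, pr/qs, pqs/r}: p/q/r/s, p/qs/r.
The greatest among these is p/qs/r.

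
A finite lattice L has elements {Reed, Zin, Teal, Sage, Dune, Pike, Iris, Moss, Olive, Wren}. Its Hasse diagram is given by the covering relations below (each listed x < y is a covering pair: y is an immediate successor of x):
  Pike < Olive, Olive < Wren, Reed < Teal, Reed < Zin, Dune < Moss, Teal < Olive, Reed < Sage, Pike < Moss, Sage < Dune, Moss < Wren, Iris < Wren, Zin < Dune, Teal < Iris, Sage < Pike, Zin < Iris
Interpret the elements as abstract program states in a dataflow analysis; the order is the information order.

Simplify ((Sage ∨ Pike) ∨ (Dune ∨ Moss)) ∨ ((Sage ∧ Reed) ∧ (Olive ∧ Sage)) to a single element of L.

Moss

Sage ∨ Pike = Pike
Dune ∨ Moss = Moss
Pike ∨ Moss = Moss
Sage ∧ Reed = Reed
Olive ∧ Sage = Sage
Reed ∧ Sage = Reed
Moss ∨ Reed = Moss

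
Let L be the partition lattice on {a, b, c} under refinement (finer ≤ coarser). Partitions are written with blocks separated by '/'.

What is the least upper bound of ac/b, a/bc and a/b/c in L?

Common upper bounds of {ac/b, a/bc, a/b/c}: abc.
The least among these is abc.

abc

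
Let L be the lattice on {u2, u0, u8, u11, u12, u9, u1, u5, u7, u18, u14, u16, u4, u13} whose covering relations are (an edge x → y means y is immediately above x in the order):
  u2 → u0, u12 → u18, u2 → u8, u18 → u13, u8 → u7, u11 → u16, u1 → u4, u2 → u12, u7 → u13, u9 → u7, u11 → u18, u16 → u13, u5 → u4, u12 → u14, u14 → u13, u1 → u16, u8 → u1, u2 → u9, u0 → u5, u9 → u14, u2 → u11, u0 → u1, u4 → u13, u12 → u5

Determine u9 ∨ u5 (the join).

Common upper bounds of {u9, u5}: u13.
The least among these is u13.

u13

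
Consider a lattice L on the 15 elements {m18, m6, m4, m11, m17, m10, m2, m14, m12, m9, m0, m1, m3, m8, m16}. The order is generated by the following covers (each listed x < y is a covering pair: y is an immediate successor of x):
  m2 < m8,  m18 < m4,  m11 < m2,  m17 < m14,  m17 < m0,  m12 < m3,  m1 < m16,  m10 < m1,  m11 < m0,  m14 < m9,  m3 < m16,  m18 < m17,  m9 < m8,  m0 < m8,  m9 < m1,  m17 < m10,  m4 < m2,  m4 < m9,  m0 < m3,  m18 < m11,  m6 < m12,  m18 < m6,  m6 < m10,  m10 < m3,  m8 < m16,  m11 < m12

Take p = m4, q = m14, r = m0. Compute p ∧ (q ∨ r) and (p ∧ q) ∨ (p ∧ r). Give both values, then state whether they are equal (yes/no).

q ∨ r = m8, so p ∧ (q ∨ r) = m4 ∧ m8 = m4.
p ∧ q = m18 and p ∧ r = m18, so (p ∧ q) ∨ (p ∧ r) = m18 ∨ m18 = m18.
Equal: no.

m4; m18; no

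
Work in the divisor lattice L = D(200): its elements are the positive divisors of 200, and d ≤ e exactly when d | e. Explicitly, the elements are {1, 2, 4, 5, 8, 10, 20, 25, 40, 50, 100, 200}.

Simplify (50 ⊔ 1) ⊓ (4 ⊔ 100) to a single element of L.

50

50 ∨ 1 = 50
4 ∨ 100 = 100
50 ∧ 100 = 50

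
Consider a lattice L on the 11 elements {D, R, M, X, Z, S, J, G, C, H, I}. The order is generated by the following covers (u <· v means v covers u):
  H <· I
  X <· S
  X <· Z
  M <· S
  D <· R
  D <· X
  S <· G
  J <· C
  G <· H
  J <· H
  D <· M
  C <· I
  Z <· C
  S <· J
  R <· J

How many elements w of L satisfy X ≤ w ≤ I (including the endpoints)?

8

The interval [X, I] = {C, G, H, I, J, S, X, Z}, which has 8 elements.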